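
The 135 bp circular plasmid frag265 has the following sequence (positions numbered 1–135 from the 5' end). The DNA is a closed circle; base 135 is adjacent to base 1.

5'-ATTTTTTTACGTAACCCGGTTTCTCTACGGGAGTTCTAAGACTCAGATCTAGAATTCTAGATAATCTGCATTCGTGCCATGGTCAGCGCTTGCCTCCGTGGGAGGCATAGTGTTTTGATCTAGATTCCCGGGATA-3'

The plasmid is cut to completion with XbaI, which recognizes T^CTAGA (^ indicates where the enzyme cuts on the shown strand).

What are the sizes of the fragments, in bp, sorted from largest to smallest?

64, 63, 8 bp

XbaI sites (TCTAGA) start at positions 48, 56, 119.
XbaI cuts after the first base of each site, so after positions 48, 56, 119.
Circular molecule, 3 cuts → 3 fragments:
  49–56 → 8 bp
  57–119 → 63 bp
  120–135 then 1–48 → 16 + 48 = 64 bp
Sorted largest to smallest: 64, 63, 8 bp.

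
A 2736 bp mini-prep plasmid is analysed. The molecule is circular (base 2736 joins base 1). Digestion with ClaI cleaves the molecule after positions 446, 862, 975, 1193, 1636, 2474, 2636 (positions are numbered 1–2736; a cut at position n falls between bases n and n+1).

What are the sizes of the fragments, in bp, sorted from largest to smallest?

Circular molecule, 7 cuts → 7 fragments:
  862 − 446 = 416 bp
  975 − 862 = 113 bp
  1193 − 975 = 218 bp
  1636 − 1193 = 443 bp
  2474 − 1636 = 838 bp
  2636 − 2474 = 162 bp
  wrap: 2736 − 2636 + 446 = 546 bp
Sorted largest to smallest: 838, 546, 443, 416, 218, 162, 113 bp.

838, 546, 443, 416, 218, 162, 113 bp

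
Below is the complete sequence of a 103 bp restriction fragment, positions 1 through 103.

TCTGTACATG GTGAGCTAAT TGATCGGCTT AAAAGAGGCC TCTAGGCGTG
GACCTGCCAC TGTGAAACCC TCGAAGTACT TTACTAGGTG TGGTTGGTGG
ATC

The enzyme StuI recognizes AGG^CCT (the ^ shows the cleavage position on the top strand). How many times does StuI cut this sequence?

AGGCCT occurs starting at position 36.
StuI cuts at 1 site.

1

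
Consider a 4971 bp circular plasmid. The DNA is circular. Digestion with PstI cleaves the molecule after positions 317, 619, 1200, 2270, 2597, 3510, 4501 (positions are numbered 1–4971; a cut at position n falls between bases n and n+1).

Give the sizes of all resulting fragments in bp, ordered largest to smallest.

1070, 991, 913, 787, 581, 327, 302 bp

Circular molecule, 7 cuts → 7 fragments:
  619 − 317 = 302 bp
  1200 − 619 = 581 bp
  2270 − 1200 = 1070 bp
  2597 − 2270 = 327 bp
  3510 − 2597 = 913 bp
  4501 − 3510 = 991 bp
  wrap: 4971 − 4501 + 317 = 787 bp
Sorted largest to smallest: 1070, 991, 913, 787, 581, 327, 302 bp.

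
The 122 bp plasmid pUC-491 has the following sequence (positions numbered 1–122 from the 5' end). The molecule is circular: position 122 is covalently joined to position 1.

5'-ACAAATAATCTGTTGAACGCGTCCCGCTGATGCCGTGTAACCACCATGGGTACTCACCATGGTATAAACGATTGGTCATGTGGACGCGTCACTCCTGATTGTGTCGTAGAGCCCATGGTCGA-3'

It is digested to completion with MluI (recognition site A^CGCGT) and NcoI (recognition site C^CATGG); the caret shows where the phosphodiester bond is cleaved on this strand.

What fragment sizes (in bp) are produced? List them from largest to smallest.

29, 27, 27, 26, 13 bp

MluI sites (ACGCGT) start at positions 17, 84.
MluI cuts after the first base of each site, so after positions 17, 84.
NcoI sites (CCATGG) start at positions 44, 57, 113.
NcoI cuts after the first base of each site, so after positions 44, 57, 113.
Combined cut positions: 17, 44, 57, 84, 113.
Circular molecule, 5 cuts → 5 fragments:
  18–44 → 27 bp
  45–57 → 13 bp
  58–84 → 27 bp
  85–113 → 29 bp
  114–122 then 1–17 → 9 + 17 = 26 bp
Sorted largest to smallest: 29, 27, 27, 26, 13 bp.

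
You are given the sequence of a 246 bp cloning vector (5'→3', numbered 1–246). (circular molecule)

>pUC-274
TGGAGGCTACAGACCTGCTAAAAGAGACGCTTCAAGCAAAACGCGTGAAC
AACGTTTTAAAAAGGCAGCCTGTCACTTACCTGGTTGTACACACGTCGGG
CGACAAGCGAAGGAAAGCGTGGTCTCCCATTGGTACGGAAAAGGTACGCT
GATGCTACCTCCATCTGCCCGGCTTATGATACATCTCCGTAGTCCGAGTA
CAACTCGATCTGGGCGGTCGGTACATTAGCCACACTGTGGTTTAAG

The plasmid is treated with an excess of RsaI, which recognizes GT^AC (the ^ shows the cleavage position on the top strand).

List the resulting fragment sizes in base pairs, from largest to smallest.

RsaI sites (GTAC) start at positions 87, 133, 144, 198, 221.
RsaI cuts after base 2 of each site, so after positions 88, 134, 145, 199, 222.
Circular molecule, 5 cuts → 5 fragments:
  89–134 → 46 bp
  135–145 → 11 bp
  146–199 → 54 bp
  200–222 → 23 bp
  223–246 then 1–88 → 24 + 88 = 112 bp
Sorted largest to smallest: 112, 54, 46, 23, 11 bp.

112, 54, 46, 23, 11 bp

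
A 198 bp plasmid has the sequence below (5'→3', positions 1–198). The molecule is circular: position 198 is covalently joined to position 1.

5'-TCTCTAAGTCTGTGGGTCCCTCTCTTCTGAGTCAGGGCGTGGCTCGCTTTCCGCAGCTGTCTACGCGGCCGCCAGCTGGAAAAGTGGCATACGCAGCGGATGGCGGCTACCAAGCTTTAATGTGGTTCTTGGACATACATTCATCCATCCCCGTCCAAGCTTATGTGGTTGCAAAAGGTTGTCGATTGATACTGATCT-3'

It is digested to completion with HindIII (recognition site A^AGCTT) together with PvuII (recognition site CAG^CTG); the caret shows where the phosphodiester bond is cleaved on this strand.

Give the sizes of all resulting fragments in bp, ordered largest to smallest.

97, 45, 37, 19 bp

HindIII sites (AAGCTT) start at positions 112, 157.
HindIII cuts after the first base of each site, so after positions 112, 157.
PvuII sites (CAGCTG) start at positions 54, 73.
PvuII cuts after base 3 of each site, so after positions 56, 75.
Combined cut positions: 56, 75, 112, 157.
Circular molecule, 4 cuts → 4 fragments:
  57–75 → 19 bp
  76–112 → 37 bp
  113–157 → 45 bp
  158–198 then 1–56 → 41 + 56 = 97 bp
Sorted largest to smallest: 97, 45, 37, 19 bp.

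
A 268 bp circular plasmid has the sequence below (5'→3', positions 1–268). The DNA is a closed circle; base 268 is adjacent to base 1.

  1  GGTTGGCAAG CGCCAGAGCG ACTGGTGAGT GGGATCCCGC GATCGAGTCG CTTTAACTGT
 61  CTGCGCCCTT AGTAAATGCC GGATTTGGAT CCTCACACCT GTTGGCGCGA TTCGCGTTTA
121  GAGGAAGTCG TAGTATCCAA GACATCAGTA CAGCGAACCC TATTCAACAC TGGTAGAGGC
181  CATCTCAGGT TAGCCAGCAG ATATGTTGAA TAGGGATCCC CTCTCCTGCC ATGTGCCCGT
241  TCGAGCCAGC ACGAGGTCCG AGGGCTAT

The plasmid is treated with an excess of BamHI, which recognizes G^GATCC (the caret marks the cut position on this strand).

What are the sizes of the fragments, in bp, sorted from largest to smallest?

127, 86, 55 bp

BamHI sites (GGATCC) start at positions 32, 87, 214.
BamHI cuts after the first base of each site, so after positions 32, 87, 214.
Circular molecule, 3 cuts → 3 fragments:
  33–87 → 55 bp
  88–214 → 127 bp
  215–268 then 1–32 → 54 + 32 = 86 bp
Sorted largest to smallest: 127, 86, 55 bp.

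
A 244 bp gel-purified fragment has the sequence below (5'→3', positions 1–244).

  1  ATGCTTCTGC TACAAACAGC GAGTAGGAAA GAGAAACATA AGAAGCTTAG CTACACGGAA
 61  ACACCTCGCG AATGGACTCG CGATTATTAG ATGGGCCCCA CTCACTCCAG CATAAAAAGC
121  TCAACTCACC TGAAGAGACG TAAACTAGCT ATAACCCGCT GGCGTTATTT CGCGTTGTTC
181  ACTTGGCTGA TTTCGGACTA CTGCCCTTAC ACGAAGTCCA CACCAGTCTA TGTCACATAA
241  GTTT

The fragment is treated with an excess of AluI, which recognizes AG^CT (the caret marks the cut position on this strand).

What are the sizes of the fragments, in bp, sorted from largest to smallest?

96, 69, 45, 29, 5 bp

AluI sites (AGCT) start at positions 44, 49, 118, 147.
AluI cuts after base 2 of each site, so after positions 45, 50, 119, 148.
Linear molecule, 4 cuts → 5 fragments:
  1–45 → 45 bp
  46–50 → 5 bp
  51–119 → 69 bp
  120–148 → 29 bp
  149–244 → 96 bp
Sorted largest to smallest: 96, 69, 45, 29, 5 bp.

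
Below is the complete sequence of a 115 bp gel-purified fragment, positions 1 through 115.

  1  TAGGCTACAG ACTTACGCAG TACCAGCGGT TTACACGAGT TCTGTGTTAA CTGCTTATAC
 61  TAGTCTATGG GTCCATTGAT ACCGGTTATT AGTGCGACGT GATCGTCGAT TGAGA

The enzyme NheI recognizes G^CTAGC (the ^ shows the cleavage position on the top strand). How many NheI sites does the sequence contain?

0

No occurrence of GCTAGC is present in the sequence.
NheI does not cut: 0 sites.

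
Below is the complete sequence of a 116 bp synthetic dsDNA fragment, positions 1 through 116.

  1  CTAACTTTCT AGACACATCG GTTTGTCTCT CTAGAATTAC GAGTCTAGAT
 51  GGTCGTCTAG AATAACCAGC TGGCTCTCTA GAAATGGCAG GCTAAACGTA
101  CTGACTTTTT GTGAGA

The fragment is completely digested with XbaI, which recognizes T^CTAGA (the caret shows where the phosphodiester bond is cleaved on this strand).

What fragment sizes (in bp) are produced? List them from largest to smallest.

XbaI sites (TCTAGA) start at positions 8, 30, 44, 56, 77.
XbaI cuts after the first base of each site, so after positions 8, 30, 44, 56, 77.
Linear molecule, 5 cuts → 6 fragments:
  1–8 → 8 bp
  9–30 → 22 bp
  31–44 → 14 bp
  45–56 → 12 bp
  57–77 → 21 bp
  78–116 → 39 bp
Sorted largest to smallest: 39, 22, 21, 14, 12, 8 bp.

39, 22, 21, 14, 12, 8 bp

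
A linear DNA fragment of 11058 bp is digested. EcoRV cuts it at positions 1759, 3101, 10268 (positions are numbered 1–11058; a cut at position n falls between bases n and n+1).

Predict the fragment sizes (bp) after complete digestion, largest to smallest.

Linear molecule, 3 cuts → 4 fragments:
  1759 − 0 = 1759 bp
  3101 − 1759 = 1342 bp
  10268 − 3101 = 7167 bp
  11058 − 10268 = 790 bp
Sorted largest to smallest: 7167, 1759, 1342, 790 bp.

7167, 1759, 1342, 790 bp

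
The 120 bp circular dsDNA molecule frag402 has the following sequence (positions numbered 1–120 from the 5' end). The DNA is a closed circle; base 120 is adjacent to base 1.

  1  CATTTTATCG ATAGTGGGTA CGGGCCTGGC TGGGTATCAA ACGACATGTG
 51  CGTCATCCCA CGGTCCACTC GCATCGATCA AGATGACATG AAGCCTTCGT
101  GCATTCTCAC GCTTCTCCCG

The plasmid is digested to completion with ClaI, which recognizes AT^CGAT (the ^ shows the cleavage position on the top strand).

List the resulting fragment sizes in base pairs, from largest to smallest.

ClaI sites (ATCGAT) start at positions 7, 73.
ClaI cuts after base 2 of each site, so after positions 8, 74.
Circular molecule, 2 cuts → 2 fragments:
  9–74 → 66 bp
  75–120 then 1–8 → 46 + 8 = 54 bp
Sorted largest to smallest: 66, 54 bp.

66, 54 bp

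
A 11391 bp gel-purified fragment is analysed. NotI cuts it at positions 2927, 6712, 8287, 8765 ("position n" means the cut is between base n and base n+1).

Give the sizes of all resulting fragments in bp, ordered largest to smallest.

3785, 2927, 2626, 1575, 478 bp

Linear molecule, 4 cuts → 5 fragments:
  2927 − 0 = 2927 bp
  6712 − 2927 = 3785 bp
  8287 − 6712 = 1575 bp
  8765 − 8287 = 478 bp
  11391 − 8765 = 2626 bp
Sorted largest to smallest: 3785, 2927, 2626, 1575, 478 bp.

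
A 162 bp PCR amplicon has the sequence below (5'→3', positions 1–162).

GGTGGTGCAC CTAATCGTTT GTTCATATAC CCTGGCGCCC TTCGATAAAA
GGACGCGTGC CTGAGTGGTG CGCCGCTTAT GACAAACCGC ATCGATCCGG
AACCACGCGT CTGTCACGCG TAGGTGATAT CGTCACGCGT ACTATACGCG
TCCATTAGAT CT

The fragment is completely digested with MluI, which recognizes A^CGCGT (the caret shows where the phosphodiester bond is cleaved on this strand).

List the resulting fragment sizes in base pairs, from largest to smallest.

53, 52, 19, 16, 11, 11 bp

MluI sites (ACGCGT) start at positions 53, 105, 116, 135, 146.
MluI cuts after the first base of each site, so after positions 53, 105, 116, 135, 146.
Linear molecule, 5 cuts → 6 fragments:
  1–53 → 53 bp
  54–105 → 52 bp
  106–116 → 11 bp
  117–135 → 19 bp
  136–146 → 11 bp
  147–162 → 16 bp
Sorted largest to smallest: 53, 52, 19, 16, 11, 11 bp.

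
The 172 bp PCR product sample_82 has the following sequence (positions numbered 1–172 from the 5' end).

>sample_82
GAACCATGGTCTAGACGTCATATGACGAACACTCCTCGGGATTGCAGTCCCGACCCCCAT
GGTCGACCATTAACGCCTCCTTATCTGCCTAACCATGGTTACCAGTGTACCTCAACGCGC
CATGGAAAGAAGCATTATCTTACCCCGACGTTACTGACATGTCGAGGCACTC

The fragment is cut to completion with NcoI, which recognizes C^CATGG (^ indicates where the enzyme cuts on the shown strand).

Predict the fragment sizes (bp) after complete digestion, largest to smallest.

NcoI sites (CCATGG) start at positions 4, 57, 93, 120.
NcoI cuts after the first base of each site, so after positions 4, 57, 93, 120.
Linear molecule, 4 cuts → 5 fragments:
  1–4 → 4 bp
  5–57 → 53 bp
  58–93 → 36 bp
  94–120 → 27 bp
  121–172 → 52 bp
Sorted largest to smallest: 53, 52, 36, 27, 4 bp.

53, 52, 36, 27, 4 bp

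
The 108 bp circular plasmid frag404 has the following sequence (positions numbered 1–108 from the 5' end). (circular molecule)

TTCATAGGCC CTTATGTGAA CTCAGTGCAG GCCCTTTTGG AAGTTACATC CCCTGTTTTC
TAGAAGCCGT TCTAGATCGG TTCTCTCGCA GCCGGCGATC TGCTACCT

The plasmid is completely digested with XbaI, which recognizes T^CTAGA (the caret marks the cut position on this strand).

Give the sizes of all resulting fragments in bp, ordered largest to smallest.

XbaI sites (TCTAGA) start at positions 59, 71.
XbaI cuts after the first base of each site, so after positions 59, 71.
Circular molecule, 2 cuts → 2 fragments:
  60–71 → 12 bp
  72–108 then 1–59 → 37 + 59 = 96 bp
Sorted largest to smallest: 96, 12 bp.

96, 12 bp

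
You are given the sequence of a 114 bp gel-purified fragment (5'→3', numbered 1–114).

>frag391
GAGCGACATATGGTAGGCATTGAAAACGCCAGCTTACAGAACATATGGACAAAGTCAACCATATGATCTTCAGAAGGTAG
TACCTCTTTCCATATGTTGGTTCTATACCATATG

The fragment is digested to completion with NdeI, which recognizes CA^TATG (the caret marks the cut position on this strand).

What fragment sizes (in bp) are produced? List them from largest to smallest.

NdeI sites (CATATG) start at positions 7, 42, 60, 91, 109.
NdeI cuts after base 2 of each site, so after positions 8, 43, 61, 92, 110.
Linear molecule, 5 cuts → 6 fragments:
  1–8 → 8 bp
  9–43 → 35 bp
  44–61 → 18 bp
  62–92 → 31 bp
  93–110 → 18 bp
  111–114 → 4 bp
Sorted largest to smallest: 35, 31, 18, 18, 8, 4 bp.

35, 31, 18, 18, 8, 4 bp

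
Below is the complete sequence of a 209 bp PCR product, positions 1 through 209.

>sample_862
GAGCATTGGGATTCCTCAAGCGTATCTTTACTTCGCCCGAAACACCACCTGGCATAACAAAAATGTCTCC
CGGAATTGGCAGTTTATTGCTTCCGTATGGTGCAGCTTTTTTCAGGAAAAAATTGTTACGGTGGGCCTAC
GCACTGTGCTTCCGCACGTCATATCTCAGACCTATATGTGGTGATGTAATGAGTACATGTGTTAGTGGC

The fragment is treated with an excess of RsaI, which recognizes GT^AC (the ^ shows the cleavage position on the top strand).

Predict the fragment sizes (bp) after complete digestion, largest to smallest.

The RsaI site (GTAC) starts at position 193.
RsaI cuts after base 2 of each site, so after position 194.
Linear molecule, 1 cut → 2 fragments:
  1–194 → 194 bp
  195–209 → 15 bp
Sorted largest to smallest: 194, 15 bp.

194, 15 bp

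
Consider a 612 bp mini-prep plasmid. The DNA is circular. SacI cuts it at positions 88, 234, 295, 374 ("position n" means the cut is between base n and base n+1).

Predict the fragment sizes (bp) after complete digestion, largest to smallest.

Circular molecule, 4 cuts → 4 fragments:
  234 − 88 = 146 bp
  295 − 234 = 61 bp
  374 − 295 = 79 bp
  wrap: 612 − 374 + 88 = 326 bp
Sorted largest to smallest: 326, 146, 79, 61 bp.

326, 146, 79, 61 bp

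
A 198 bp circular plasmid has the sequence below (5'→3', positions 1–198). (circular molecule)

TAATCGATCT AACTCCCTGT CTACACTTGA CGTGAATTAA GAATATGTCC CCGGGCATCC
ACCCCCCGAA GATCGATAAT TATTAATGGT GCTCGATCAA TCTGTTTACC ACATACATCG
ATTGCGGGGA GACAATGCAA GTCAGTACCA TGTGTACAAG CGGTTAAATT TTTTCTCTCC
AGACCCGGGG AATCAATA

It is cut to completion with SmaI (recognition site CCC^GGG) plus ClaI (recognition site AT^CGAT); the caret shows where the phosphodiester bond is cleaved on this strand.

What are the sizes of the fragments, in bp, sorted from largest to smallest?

SmaI sites (CCCGGG) start at positions 50, 184.
SmaI cuts after base 3 of each site, so after positions 52, 186.
ClaI sites (ATCGAT) start at positions 3, 72, 117.
ClaI cuts after base 2 of each site, so after positions 4, 73, 118.
Combined cut positions: 4, 52, 73, 118, 186.
Circular molecule, 5 cuts → 5 fragments:
  5–52 → 48 bp
  53–73 → 21 bp
  74–118 → 45 bp
  119–186 → 68 bp
  187–198 then 1–4 → 12 + 4 = 16 bp
Sorted largest to smallest: 68, 48, 45, 21, 16 bp.

68, 48, 45, 21, 16 bp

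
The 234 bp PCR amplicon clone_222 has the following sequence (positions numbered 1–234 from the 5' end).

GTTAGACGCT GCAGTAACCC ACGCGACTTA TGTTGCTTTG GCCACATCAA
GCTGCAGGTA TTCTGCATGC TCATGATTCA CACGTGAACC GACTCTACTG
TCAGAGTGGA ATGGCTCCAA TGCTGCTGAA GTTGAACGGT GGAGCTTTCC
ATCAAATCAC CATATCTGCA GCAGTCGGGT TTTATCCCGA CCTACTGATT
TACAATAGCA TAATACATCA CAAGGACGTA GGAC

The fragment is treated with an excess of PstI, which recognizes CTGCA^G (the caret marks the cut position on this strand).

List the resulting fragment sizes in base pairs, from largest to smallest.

PstI sites (CTGCAG) start at positions 9, 52, 166.
PstI cuts after base 5 of each site (before the last base), so after positions 13, 56, 170.
Linear molecule, 3 cuts → 4 fragments:
  1–13 → 13 bp
  14–56 → 43 bp
  57–170 → 114 bp
  171–234 → 64 bp
Sorted largest to smallest: 114, 64, 43, 13 bp.

114, 64, 43, 13 bp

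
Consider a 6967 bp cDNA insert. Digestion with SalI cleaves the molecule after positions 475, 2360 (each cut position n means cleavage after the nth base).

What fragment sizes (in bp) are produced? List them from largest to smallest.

4607, 1885, 475 bp

Linear molecule, 2 cuts → 3 fragments:
  475 − 0 = 475 bp
  2360 − 475 = 1885 bp
  6967 − 2360 = 4607 bp
Sorted largest to smallest: 4607, 1885, 475 bp.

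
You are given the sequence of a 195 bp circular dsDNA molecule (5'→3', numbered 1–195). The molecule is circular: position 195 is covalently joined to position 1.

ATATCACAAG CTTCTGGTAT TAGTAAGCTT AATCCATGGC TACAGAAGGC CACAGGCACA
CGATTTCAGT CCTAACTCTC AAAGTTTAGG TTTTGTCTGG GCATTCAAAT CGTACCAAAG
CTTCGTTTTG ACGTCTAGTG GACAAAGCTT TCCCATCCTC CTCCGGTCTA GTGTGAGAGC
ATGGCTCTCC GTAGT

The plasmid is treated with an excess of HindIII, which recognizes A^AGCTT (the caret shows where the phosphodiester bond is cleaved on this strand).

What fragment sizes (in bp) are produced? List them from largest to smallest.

93, 58, 27, 17 bp

HindIII sites (AAGCTT) start at positions 8, 25, 118, 145.
HindIII cuts after the first base of each site, so after positions 8, 25, 118, 145.
Circular molecule, 4 cuts → 4 fragments:
  9–25 → 17 bp
  26–118 → 93 bp
  119–145 → 27 bp
  146–195 then 1–8 → 50 + 8 = 58 bp
Sorted largest to smallest: 93, 58, 27, 17 bp.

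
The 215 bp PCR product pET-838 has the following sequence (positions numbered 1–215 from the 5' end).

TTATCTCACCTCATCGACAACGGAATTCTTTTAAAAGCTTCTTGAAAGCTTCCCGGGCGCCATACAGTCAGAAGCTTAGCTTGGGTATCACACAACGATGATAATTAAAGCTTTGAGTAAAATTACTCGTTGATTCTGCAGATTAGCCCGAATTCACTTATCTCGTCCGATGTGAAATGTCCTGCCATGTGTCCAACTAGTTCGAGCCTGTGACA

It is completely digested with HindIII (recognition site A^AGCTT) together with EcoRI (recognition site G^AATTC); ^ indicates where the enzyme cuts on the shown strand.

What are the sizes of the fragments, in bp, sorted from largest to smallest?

HindIII sites (AAGCTT) start at positions 35, 46, 72, 108.
HindIII cuts after the first base of each site, so after positions 35, 46, 72, 108.
EcoRI sites (GAATTC) start at positions 23, 150.
EcoRI cuts after the first base of each site, so after positions 23, 150.
Combined cut positions: 23, 35, 46, 72, 108, 150.
Linear molecule, 6 cuts → 7 fragments:
  1–23 → 23 bp
  24–35 → 12 bp
  36–46 → 11 bp
  47–72 → 26 bp
  73–108 → 36 bp
  109–150 → 42 bp
  151–215 → 65 bp
Sorted largest to smallest: 65, 42, 36, 26, 23, 12, 11 bp.

65, 42, 36, 26, 23, 12, 11 bp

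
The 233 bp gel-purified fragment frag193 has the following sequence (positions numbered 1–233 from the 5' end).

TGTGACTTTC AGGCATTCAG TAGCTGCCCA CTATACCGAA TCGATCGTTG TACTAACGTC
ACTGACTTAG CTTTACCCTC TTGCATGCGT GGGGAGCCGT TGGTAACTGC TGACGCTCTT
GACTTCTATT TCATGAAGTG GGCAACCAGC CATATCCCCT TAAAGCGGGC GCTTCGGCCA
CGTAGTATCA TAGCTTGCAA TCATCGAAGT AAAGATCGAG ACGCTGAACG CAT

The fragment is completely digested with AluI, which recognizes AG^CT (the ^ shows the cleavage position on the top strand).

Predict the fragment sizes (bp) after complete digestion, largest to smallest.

123, 47, 40, 23 bp

AluI sites (AGCT) start at positions 22, 69, 192.
AluI cuts after base 2 of each site, so after positions 23, 70, 193.
Linear molecule, 3 cuts → 4 fragments:
  1–23 → 23 bp
  24–70 → 47 bp
  71–193 → 123 bp
  194–233 → 40 bp
Sorted largest to smallest: 123, 47, 40, 23 bp.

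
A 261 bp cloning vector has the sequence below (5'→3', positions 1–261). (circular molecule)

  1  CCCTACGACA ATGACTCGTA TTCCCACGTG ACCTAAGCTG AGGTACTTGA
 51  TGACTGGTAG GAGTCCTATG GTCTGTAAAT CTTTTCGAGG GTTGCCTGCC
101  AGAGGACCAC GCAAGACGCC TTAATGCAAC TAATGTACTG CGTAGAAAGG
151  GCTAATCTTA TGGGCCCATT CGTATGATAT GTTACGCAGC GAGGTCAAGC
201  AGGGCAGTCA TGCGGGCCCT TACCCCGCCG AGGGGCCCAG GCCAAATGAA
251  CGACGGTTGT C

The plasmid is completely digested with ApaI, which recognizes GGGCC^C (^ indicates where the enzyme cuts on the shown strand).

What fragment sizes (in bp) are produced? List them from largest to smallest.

190, 52, 19 bp

ApaI sites (GGGCCC) start at positions 162, 214, 233.
ApaI cuts after base 5 of each site (before the last base), so after positions 166, 218, 237.
Circular molecule, 3 cuts → 3 fragments:
  167–218 → 52 bp
  219–237 → 19 bp
  238–261 then 1–166 → 24 + 166 = 190 bp
Sorted largest to smallest: 190, 52, 19 bp.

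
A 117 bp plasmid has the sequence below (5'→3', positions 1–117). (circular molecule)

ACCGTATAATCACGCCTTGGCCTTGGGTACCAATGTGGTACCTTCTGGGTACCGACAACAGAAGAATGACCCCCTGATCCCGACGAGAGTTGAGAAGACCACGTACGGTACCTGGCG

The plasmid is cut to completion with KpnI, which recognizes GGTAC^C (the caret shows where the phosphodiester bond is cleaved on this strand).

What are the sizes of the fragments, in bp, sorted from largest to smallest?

KpnI sites (GGTACC) start at positions 26, 37, 48, 107.
KpnI cuts after base 5 of each site (before the last base), so after positions 30, 41, 52, 111.
Circular molecule, 4 cuts → 4 fragments:
  31–41 → 11 bp
  42–52 → 11 bp
  53–111 → 59 bp
  112–117 then 1–30 → 6 + 30 = 36 bp
Sorted largest to smallest: 59, 36, 11, 11 bp.

59, 36, 11, 11 bp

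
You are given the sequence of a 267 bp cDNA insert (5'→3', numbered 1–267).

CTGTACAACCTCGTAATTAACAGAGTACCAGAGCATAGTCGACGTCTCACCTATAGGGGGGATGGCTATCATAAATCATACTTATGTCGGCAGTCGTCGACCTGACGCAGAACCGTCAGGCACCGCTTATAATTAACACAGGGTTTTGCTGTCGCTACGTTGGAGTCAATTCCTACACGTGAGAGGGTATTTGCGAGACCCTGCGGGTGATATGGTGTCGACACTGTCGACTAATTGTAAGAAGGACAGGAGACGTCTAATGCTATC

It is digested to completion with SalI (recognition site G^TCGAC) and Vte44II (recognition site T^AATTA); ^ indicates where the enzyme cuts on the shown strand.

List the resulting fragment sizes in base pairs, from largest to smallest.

87, 58, 41, 34, 24, 14, 9 bp

SalI sites (GTCGAC) start at positions 38, 96, 217, 226.
SalI cuts after the first base of each site, so after positions 38, 96, 217, 226.
Vte44II sites (TAATTA) start at positions 14, 130.
Vte44II cuts after the first base of each site, so after positions 14, 130.
Combined cut positions: 14, 38, 96, 130, 217, 226.
Linear molecule, 6 cuts → 7 fragments:
  1–14 → 14 bp
  15–38 → 24 bp
  39–96 → 58 bp
  97–130 → 34 bp
  131–217 → 87 bp
  218–226 → 9 bp
  227–267 → 41 bp
Sorted largest to smallest: 87, 58, 41, 34, 24, 14, 9 bp.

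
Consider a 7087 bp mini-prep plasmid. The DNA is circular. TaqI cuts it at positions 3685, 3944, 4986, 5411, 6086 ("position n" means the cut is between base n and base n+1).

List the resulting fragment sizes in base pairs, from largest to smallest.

4686, 1042, 675, 425, 259 bp

Circular molecule, 5 cuts → 5 fragments:
  3944 − 3685 = 259 bp
  4986 − 3944 = 1042 bp
  5411 − 4986 = 425 bp
  6086 − 5411 = 675 bp
  wrap: 7087 − 6086 + 3685 = 4686 bp
Sorted largest to smallest: 4686, 1042, 675, 425, 259 bp.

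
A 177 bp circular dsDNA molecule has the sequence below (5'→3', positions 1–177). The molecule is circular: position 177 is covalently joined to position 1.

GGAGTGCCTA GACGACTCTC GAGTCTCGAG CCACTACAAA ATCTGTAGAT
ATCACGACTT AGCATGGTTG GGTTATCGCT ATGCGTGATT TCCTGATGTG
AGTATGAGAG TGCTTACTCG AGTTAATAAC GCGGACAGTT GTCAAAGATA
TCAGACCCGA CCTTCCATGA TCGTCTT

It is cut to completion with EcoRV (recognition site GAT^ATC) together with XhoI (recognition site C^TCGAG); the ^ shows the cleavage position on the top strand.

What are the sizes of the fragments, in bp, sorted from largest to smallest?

EcoRV sites (GATATC) start at positions 48, 147.
EcoRV cuts after base 3 of each site, so after positions 50, 149.
XhoI sites (CTCGAG) start at positions 18, 25, 117.
XhoI cuts after the first base of each site, so after positions 18, 25, 117.
Combined cut positions: 18, 25, 50, 117, 149.
Circular molecule, 5 cuts → 5 fragments:
  19–25 → 7 bp
  26–50 → 25 bp
  51–117 → 67 bp
  118–149 → 32 bp
  150–177 then 1–18 → 28 + 18 = 46 bp
Sorted largest to smallest: 67, 46, 32, 25, 7 bp.

67, 46, 32, 25, 7 bp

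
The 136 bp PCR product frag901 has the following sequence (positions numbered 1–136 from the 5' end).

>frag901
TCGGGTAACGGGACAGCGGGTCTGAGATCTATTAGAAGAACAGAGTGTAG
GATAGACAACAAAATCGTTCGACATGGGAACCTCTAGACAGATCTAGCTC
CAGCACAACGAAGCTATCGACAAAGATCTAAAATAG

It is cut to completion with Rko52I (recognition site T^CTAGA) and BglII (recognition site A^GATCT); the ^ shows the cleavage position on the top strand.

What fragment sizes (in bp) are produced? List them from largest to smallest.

The Rko52I site (TCTAGA) starts at position 83.
Rko52I cuts after the first base of each site, so after position 83.
BglII sites (AGATCT) start at positions 25, 90, 124.
BglII cuts after the first base of each site, so after positions 25, 90, 124.
Combined cut positions: 25, 83, 90, 124.
Linear molecule, 4 cuts → 5 fragments:
  1–25 → 25 bp
  26–83 → 58 bp
  84–90 → 7 bp
  91–124 → 34 bp
  125–136 → 12 bp
Sorted largest to smallest: 58, 34, 25, 12, 7 bp.

58, 34, 25, 12, 7 bp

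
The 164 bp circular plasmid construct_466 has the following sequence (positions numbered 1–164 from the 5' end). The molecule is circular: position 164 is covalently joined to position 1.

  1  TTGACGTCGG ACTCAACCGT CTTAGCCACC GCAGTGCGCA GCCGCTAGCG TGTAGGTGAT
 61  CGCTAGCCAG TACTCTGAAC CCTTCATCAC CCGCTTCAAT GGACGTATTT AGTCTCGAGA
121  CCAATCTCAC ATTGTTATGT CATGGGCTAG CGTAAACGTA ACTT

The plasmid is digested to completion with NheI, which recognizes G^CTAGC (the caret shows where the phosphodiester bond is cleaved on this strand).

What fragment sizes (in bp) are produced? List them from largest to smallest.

84, 62, 18 bp

NheI sites (GCTAGC) start at positions 44, 62, 146.
NheI cuts after the first base of each site, so after positions 44, 62, 146.
Circular molecule, 3 cuts → 3 fragments:
  45–62 → 18 bp
  63–146 → 84 bp
  147–164 then 1–44 → 18 + 44 = 62 bp
Sorted largest to smallest: 84, 62, 18 bp.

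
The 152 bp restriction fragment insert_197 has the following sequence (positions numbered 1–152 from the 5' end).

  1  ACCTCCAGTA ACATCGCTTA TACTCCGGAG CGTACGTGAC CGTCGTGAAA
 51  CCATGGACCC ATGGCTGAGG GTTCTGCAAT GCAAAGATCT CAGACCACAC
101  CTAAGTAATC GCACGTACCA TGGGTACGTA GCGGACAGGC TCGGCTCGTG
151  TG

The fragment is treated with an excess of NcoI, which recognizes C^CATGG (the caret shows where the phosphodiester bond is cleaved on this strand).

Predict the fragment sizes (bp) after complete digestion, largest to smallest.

59, 51, 34, 8 bp

NcoI sites (CCATGG) start at positions 51, 59, 118.
NcoI cuts after the first base of each site, so after positions 51, 59, 118.
Linear molecule, 3 cuts → 4 fragments:
  1–51 → 51 bp
  52–59 → 8 bp
  60–118 → 59 bp
  119–152 → 34 bp
Sorted largest to smallest: 59, 51, 34, 8 bp.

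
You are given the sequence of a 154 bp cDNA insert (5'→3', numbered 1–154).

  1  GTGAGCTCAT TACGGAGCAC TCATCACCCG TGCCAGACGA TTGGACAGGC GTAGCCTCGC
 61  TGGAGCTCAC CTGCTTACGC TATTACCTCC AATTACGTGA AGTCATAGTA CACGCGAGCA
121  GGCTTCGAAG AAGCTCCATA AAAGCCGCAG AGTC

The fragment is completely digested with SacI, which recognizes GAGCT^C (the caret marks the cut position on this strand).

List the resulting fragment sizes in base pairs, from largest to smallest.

87, 60, 7 bp

SacI sites (GAGCTC) start at positions 3, 63.
SacI cuts after base 5 of each site (before the last base), so after positions 7, 67.
Linear molecule, 2 cuts → 3 fragments:
  1–7 → 7 bp
  8–67 → 60 bp
  68–154 → 87 bp
Sorted largest to smallest: 87, 60, 7 bp.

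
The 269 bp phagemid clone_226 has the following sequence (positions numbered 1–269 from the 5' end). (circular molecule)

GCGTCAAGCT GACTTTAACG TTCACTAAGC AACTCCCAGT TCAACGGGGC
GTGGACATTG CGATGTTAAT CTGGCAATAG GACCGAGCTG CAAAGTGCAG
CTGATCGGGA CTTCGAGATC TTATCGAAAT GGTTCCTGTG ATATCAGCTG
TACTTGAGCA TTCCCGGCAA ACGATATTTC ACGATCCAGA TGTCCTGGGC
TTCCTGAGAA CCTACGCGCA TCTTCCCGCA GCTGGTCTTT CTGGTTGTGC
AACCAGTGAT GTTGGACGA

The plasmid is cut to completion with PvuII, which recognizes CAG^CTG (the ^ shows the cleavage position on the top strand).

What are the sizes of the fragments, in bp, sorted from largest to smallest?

PvuII sites (CAGCTG) start at positions 98, 145, 229.
PvuII cuts after base 3 of each site, so after positions 100, 147, 231.
Circular molecule, 3 cuts → 3 fragments:
  101–147 → 47 bp
  148–231 → 84 bp
  232–269 then 1–100 → 38 + 100 = 138 bp
Sorted largest to smallest: 138, 84, 47 bp.

138, 84, 47 bp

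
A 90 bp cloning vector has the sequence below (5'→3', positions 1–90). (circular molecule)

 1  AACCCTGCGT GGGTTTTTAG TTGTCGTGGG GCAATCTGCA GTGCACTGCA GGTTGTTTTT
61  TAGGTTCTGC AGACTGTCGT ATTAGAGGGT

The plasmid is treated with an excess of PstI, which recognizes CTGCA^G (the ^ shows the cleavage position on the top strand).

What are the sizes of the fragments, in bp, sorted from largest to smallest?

59, 21, 10 bp

PstI sites (CTGCAG) start at positions 36, 46, 67.
PstI cuts after base 5 of each site (before the last base), so after positions 40, 50, 71.
Circular molecule, 3 cuts → 3 fragments:
  41–50 → 10 bp
  51–71 → 21 bp
  72–90 then 1–40 → 19 + 40 = 59 bp
Sorted largest to smallest: 59, 21, 10 bp.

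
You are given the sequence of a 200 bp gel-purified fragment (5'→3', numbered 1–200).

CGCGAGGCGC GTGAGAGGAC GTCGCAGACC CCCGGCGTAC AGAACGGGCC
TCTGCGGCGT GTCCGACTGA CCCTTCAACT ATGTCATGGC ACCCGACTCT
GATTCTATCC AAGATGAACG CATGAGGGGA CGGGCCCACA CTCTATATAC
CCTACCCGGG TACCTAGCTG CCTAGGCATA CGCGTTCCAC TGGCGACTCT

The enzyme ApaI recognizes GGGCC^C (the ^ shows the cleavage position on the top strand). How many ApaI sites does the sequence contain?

GGGCCC occurs starting at position 132.
ApaI cuts at 1 site.

1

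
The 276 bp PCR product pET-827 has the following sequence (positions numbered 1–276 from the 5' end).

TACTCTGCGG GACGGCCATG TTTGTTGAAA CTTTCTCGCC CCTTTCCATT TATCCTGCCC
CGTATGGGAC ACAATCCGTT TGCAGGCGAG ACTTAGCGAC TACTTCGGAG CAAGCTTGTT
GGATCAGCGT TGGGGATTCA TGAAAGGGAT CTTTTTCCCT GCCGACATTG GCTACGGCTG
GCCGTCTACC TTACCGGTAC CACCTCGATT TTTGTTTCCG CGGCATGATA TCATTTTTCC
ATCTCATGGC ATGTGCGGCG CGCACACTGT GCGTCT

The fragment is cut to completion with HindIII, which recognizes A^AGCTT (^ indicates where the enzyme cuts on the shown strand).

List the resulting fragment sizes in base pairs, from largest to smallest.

164, 112 bp

The HindIII site (AAGCTT) starts at position 112.
HindIII cuts after the first base of each site, so after position 112.
Linear molecule, 1 cut → 2 fragments:
  1–112 → 112 bp
  113–276 → 164 bp
Sorted largest to smallest: 164, 112 bp.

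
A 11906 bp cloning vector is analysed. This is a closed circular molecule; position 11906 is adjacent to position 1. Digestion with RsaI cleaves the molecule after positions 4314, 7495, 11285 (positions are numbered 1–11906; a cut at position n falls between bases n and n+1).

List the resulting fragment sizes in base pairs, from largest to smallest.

Circular molecule, 3 cuts → 3 fragments:
  7495 − 4314 = 3181 bp
  11285 − 7495 = 3790 bp
  wrap: 11906 − 11285 + 4314 = 4935 bp
Sorted largest to smallest: 4935, 3790, 3181 bp.

4935, 3790, 3181 bp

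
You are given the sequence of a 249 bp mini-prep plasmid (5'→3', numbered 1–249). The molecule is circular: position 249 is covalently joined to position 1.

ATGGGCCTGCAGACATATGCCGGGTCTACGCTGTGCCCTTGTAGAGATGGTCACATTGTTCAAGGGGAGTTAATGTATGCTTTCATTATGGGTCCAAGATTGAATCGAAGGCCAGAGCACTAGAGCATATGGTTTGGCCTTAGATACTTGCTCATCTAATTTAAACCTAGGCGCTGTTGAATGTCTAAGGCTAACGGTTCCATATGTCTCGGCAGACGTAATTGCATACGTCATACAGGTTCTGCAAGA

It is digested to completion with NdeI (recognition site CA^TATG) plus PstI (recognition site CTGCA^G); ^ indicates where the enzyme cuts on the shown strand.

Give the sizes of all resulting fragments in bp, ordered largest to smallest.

112, 75, 58, 4 bp

NdeI sites (CATATG) start at positions 14, 126, 201.
NdeI cuts after base 2 of each site, so after positions 15, 127, 202.
The PstI site (CTGCAG) starts at position 7.
PstI cuts after base 5 of each site (before the last base), so after position 11.
Combined cut positions: 11, 15, 127, 202.
Circular molecule, 4 cuts → 4 fragments:
  12–15 → 4 bp
  16–127 → 112 bp
  128–202 → 75 bp
  203–249 then 1–11 → 47 + 11 = 58 bp
Sorted largest to smallest: 112, 75, 58, 4 bp.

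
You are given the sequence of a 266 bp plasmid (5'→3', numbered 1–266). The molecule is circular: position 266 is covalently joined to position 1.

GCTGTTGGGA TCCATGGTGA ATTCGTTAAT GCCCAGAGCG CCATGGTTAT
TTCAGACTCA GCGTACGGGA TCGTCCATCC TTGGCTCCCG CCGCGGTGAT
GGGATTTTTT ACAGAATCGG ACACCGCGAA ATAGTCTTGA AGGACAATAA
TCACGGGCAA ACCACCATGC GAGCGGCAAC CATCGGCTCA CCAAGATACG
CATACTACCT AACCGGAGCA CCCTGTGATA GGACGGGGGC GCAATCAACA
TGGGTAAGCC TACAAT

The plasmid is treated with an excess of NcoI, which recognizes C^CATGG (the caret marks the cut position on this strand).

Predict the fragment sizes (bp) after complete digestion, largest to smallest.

NcoI sites (CCATGG) start at positions 12, 41.
NcoI cuts after the first base of each site, so after positions 12, 41.
Circular molecule, 2 cuts → 2 fragments:
  13–41 → 29 bp
  42–266 then 1–12 → 225 + 12 = 237 bp
Sorted largest to smallest: 237, 29 bp.

237, 29 bp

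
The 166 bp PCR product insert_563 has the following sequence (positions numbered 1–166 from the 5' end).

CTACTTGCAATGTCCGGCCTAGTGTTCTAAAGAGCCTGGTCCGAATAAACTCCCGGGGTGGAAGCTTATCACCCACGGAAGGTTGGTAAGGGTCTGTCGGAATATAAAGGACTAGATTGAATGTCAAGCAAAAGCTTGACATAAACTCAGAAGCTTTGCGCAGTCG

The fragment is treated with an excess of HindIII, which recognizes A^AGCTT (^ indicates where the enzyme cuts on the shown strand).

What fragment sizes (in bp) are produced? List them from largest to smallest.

70, 62, 19, 15 bp

HindIII sites (AAGCTT) start at positions 62, 132, 151.
HindIII cuts after the first base of each site, so after positions 62, 132, 151.
Linear molecule, 3 cuts → 4 fragments:
  1–62 → 62 bp
  63–132 → 70 bp
  133–151 → 19 bp
  152–166 → 15 bp
Sorted largest to smallest: 70, 62, 19, 15 bp.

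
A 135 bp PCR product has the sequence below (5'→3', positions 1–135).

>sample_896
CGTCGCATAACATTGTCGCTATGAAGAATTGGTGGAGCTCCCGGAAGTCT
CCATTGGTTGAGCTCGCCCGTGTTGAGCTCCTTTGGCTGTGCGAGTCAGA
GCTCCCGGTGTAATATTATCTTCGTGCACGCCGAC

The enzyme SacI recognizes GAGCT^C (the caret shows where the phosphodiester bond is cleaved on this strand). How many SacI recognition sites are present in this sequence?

4

GAGCTC occurs starting at positions 35, 60, 75, 99.
SacI cuts at 4 sites.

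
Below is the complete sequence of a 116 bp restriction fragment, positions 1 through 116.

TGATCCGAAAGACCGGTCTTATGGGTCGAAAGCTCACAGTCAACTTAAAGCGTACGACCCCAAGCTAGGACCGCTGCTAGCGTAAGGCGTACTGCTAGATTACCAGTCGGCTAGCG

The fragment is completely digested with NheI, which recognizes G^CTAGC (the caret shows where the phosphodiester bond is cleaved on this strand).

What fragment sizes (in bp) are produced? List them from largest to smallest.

NheI sites (GCTAGC) start at positions 76, 110.
NheI cuts after the first base of each site, so after positions 76, 110.
Linear molecule, 2 cuts → 3 fragments:
  1–76 → 76 bp
  77–110 → 34 bp
  111–116 → 6 bp
Sorted largest to smallest: 76, 34, 6 bp.

76, 34, 6 bp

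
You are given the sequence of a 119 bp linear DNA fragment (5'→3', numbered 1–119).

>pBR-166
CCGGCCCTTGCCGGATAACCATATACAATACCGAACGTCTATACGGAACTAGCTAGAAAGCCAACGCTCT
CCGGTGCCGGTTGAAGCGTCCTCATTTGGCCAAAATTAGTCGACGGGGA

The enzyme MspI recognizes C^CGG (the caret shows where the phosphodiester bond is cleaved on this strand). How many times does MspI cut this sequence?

CCGG occurs starting at positions 1, 11, 71, 77.
MspI cuts at 4 sites.

4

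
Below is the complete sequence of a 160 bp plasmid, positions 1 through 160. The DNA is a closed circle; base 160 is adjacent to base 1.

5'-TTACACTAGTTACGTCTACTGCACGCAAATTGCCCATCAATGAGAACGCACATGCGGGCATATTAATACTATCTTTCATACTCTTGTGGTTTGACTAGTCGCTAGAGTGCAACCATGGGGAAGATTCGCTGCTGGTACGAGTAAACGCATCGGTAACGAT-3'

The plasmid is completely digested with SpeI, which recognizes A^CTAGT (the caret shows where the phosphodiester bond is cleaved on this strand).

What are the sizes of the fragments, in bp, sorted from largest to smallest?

89, 71 bp

SpeI sites (ACTAGT) start at positions 5, 94.
SpeI cuts after the first base of each site, so after positions 5, 94.
Circular molecule, 2 cuts → 2 fragments:
  6–94 → 89 bp
  95–160 then 1–5 → 66 + 5 = 71 bp
Sorted largest to smallest: 89, 71 bp.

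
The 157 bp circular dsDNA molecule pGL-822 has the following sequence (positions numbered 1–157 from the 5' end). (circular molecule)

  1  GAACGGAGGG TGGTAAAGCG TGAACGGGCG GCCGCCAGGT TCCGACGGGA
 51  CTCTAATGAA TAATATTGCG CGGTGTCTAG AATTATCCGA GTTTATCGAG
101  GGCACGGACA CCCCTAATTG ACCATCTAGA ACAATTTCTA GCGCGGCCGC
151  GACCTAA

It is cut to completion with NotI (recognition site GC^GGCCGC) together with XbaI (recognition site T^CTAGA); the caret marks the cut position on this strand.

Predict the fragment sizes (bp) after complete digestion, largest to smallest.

NotI sites (GCGGCCGC) start at positions 28, 143.
NotI cuts after base 2 of each site, so after positions 29, 144.
XbaI sites (TCTAGA) start at positions 76, 125.
XbaI cuts after the first base of each site, so after positions 76, 125.
Combined cut positions: 29, 76, 125, 144.
Circular molecule, 4 cuts → 4 fragments:
  30–76 → 47 bp
  77–125 → 49 bp
  126–144 → 19 bp
  145–157 then 1–29 → 13 + 29 = 42 bp
Sorted largest to smallest: 49, 47, 42, 19 bp.

49, 47, 42, 19 bp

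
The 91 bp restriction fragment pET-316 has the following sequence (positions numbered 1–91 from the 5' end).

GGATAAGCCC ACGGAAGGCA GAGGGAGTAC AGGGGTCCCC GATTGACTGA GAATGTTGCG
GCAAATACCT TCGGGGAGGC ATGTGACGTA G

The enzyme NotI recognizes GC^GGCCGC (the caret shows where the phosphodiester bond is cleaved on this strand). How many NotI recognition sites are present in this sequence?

No occurrence of GCGGCCGC is present in the sequence.
NotI does not cut: 0 sites.

0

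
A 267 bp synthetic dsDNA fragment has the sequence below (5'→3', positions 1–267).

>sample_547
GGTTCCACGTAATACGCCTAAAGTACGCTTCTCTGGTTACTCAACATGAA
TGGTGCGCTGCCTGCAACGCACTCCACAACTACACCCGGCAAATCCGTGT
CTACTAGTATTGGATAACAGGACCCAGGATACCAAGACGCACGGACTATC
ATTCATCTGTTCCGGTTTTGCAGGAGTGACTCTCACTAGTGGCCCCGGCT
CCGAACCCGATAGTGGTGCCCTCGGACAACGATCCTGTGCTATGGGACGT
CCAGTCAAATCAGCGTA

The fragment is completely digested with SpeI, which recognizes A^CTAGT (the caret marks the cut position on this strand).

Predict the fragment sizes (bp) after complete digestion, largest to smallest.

103, 82, 82 bp

SpeI sites (ACTAGT) start at positions 103, 185.
SpeI cuts after the first base of each site, so after positions 103, 185.
Linear molecule, 2 cuts → 3 fragments:
  1–103 → 103 bp
  104–185 → 82 bp
  186–267 → 82 bp
Sorted largest to smallest: 103, 82, 82 bp.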